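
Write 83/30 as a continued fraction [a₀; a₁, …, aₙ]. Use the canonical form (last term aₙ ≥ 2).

83 = 2*30 + 23
30 = 1*23 + 7
23 = 3*7 + 2
7 = 3*2 + 1
2 = 2*1 + 0  (stop)
So 83/30 = [2; 1, 3, 3, 2].

[2; 1, 3, 3, 2]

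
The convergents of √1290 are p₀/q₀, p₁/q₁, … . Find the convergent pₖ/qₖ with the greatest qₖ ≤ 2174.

30996/863

√1290 = [35; 1, 10, 1, 70, …] (period length 4).
Convergents:
  p_0/q_0 = 35/1
  p_1/q_1 = 36/1
  p_2/q_2 = 395/11
  p_3/q_3 = 431/12
  p_4/q_4 = 30565/851
  p_5/q_5 = 30996/863
  p_6/q_6 = 340525/9481
q_5 = 863 ≤ 2174 < 9481 = q_6, so the answer is 30996/863.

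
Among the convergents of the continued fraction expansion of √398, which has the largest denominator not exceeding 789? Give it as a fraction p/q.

√398 = [19; 1, 18, 1, 38, …] (period length 4).
Convergents:
  p_0/q_0 = 19/1
  p_1/q_1 = 20/1
  p_2/q_2 = 379/19
  p_3/q_3 = 399/20
  p_4/q_4 = 15541/779
  p_5/q_5 = 15940/799
q_4 = 779 ≤ 789 < 799 = q_5, so the answer is 15541/779.

15541/779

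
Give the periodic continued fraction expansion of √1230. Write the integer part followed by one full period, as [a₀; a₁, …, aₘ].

[35; 14, 70]

a₀ = ⌊√1230⌋ = 35.
With m₀=0, d₀=1 and mₖ₊₁ = dₖaₖ − mₖ, dₖ₊₁ = (n − mₖ₊₁²)/dₖ, aₖ₊₁ = ⌊(a₀+mₖ₊₁)/dₖ₊₁⌋:
  k=1: m=35, d=5, a=14
  k=2: m=35, d=1, a=70
d=1 and a=2a₀=70 at k=2, so the next step gives (m, d) = (35, 5) again — its k=1 value — and the period has length 2.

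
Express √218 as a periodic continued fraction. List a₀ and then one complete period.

[14; 1, 3, 3, 1, 28]

a₀ = ⌊√218⌋ = 14.
With m₀=0, d₀=1 and mₖ₊₁ = dₖaₖ − mₖ, dₖ₊₁ = (n − mₖ₊₁²)/dₖ, aₖ₊₁ = ⌊(a₀+mₖ₊₁)/dₖ₊₁⌋:
  k=1: m=14, d=22, a=1
  k=2: m=8, d=7, a=3
  k=3: m=13, d=7, a=3
  k=4: m=8, d=22, a=1
  k=5: m=14, d=1, a=28
d=1 and a=2a₀=28 at k=5, so the next step gives (m, d) = (14, 22) again — its k=1 value — and the period has length 5.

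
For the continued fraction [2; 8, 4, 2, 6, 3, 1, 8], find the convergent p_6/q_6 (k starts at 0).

4205/1982

Using pₖ = aₖpₖ₋₁ + pₖ₋₂, qₖ = aₖqₖ₋₁ + qₖ₋₂ (with p₋₁=1, p₋₂=0, q₋₁=0, q₋₂=1):
  k=0: a=2, p=2, q=1
  k=1: a=8, p=17, q=8
  k=2: a=4, p=70, q=33
  k=3: a=2, p=157, q=74
  k=4: a=6, p=1012, q=477
  k=5: a=3, p=3193, q=1505
  k=6: a=1, p=4205, q=1982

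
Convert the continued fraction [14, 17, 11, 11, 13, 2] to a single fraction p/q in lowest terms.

796710/56671

Fold from the inside: start with 2/1.
  13 + 1/2 = 27/2
  11 + 2/27 = 299/27
  11 + 27/299 = 3316/299
  17 + 299/3316 = 56671/3316
  14 + 3316/56671 = 796710/56671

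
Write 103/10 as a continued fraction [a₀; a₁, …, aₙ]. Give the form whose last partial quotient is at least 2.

103 = 10×10 + 3
10 = 3×3 + 1
3 = 3×1 + 0  (stop)
So 103/10 = [10; 3, 3].

[10; 3, 3]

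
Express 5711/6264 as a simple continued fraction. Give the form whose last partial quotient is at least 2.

5711 = 0×6264 + 5711
6264 = 1×5711 + 553
5711 = 10×553 + 181
553 = 3×181 + 10
181 = 18×10 + 1
10 = 10×1 + 0  (stop)
So 5711/6264 = [0; 1, 10, 3, 18, 10].

[0; 1, 10, 3, 18, 10]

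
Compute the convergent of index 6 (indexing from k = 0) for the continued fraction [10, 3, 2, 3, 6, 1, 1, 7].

3355/326

Using pₖ = aₖpₖ₋₁ + pₖ₋₂, qₖ = aₖqₖ₋₁ + qₖ₋₂ (with p₋₁=1, p₋₂=0, q₋₁=0, q₋₂=1):
  k=0: a=10, p=10, q=1
  k=1: a=3, p=31, q=3
  k=2: a=2, p=72, q=7
  k=3: a=3, p=247, q=24
  k=4: a=6, p=1554, q=151
  k=5: a=1, p=1801, q=175
  k=6: a=1, p=3355, q=326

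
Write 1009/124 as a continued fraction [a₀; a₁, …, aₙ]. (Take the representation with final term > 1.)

[8; 7, 3, 2, 2]

1009 = 8·124 + 17
124 = 7·17 + 5
17 = 3·5 + 2
5 = 2·2 + 1
2 = 2·1 + 0  (stop)
So 1009/124 = [8; 7, 3, 2, 2].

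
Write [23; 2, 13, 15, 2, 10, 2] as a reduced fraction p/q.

433822/18475

Fold from the inside: start with 2/1.
  10 + 1/2 = 21/2
  2 + 2/21 = 44/21
  15 + 21/44 = 681/44
  13 + 44/681 = 8897/681
  2 + 681/8897 = 18475/8897
  23 + 8897/18475 = 433822/18475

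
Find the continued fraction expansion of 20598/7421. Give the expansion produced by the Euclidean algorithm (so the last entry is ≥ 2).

20598 = 2×7421 + 5756
7421 = 1×5756 + 1665
5756 = 3×1665 + 761
1665 = 2×761 + 143
761 = 5×143 + 46
143 = 3×46 + 5
46 = 9×5 + 1
5 = 5×1 + 0  (stop)
So 20598/7421 = [2; 1, 3, 2, 5, 3, 9, 5].

[2; 1, 3, 2, 5, 3, 9, 5]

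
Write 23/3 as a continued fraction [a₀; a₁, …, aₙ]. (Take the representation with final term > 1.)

23 = 7*3 + 2
3 = 1*2 + 1
2 = 2*1 + 0  (stop)
So 23/3 = [7; 1, 2].

[7; 1, 2]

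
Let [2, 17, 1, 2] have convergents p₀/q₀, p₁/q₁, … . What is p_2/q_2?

Using pₖ = aₖpₖ₋₁ + pₖ₋₂, qₖ = aₖqₖ₋₁ + qₖ₋₂ (with p₋₁=1, p₋₂=0, q₋₁=0, q₋₂=1):
  k=0: a=2, p=2, q=1
  k=1: a=17, p=35, q=17
  k=2: a=1, p=37, q=18

37/18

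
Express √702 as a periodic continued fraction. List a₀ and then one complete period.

a₀ = ⌊√702⌋ = 26.
With m₀=0, d₀=1 and mₖ₊₁ = dₖaₖ − mₖ, dₖ₊₁ = (n − mₖ₊₁²)/dₖ, aₖ₊₁ = ⌊(a₀+mₖ₊₁)/dₖ₊₁⌋:
  k=1: m=26, d=26, a=2
  k=2: m=26, d=1, a=52
d=1 and a=2a₀=52 at k=2, so the next step gives (m, d) = (26, 26) again — its k=1 value — and the period has length 2.

[26; 2, 52]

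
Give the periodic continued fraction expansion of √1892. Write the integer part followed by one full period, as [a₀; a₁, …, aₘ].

a₀ = ⌊√1892⌋ = 43.
With m₀=0, d₀=1 and mₖ₊₁ = dₖaₖ − mₖ, dₖ₊₁ = (n − mₖ₊₁²)/dₖ, aₖ₊₁ = ⌊(a₀+mₖ₊₁)/dₖ₊₁⌋:
  k=1: m=43, d=43, a=2
  k=2: m=43, d=1, a=86
d=1 and a=2a₀=86 at k=2, so the next step gives (m, d) = (43, 43) again — its k=1 value — and the period has length 2.

[43; 2, 86]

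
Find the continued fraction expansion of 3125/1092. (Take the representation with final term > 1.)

3125 = 2·1092 + 941
1092 = 1·941 + 151
941 = 6·151 + 35
151 = 4·35 + 11
35 = 3·11 + 2
11 = 5·2 + 1
2 = 2·1 + 0  (stop)
So 3125/1092 = [2; 1, 6, 4, 3, 5, 2].

[2; 1, 6, 4, 3, 5, 2]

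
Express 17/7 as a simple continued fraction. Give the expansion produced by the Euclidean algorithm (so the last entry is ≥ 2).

17 = 2·7 + 3
7 = 2·3 + 1
3 = 3·1 + 0  (stop)
So 17/7 = [2; 2, 3].

[2; 2, 3]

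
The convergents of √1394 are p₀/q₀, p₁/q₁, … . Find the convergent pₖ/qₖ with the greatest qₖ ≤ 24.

√1394 = [37; 2, 1, 36, 1, 2, 74, …] (period length 6).
Convergents:
  p_0/q_0 = 37/1
  p_1/q_1 = 75/2
  p_2/q_2 = 112/3
  p_3/q_3 = 4107/110
q_2 = 3 ≤ 24 < 110 = q_3, so the answer is 112/3.

112/3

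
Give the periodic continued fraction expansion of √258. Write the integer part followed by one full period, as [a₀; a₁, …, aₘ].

[16; 16, 32]

a₀ = ⌊√258⌋ = 16.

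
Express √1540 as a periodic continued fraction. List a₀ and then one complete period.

[39; 4, 8, 2, 8, 4, 78]

a₀ = ⌊√1540⌋ = 39.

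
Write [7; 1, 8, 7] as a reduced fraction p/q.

Fold from the inside: start with 7/1.
  8 + 1/7 = 57/7
  1 + 7/57 = 64/57
  7 + 57/64 = 505/64

505/64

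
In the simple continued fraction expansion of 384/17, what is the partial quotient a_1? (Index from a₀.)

1

384 = 22·17 + 10   →  a_0 = 22
17 = 1·10 + 7   →  a_1 = 1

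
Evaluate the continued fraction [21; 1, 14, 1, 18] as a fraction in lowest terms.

Fold from the inside: start with 18/1.
  1 + 1/18 = 19/18
  14 + 18/19 = 284/19
  1 + 19/284 = 303/284
  21 + 284/303 = 6647/303

6647/303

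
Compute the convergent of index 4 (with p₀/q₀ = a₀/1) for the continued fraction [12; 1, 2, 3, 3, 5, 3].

419/33

Using pₖ = aₖpₖ₋₁ + pₖ₋₂, qₖ = aₖqₖ₋₁ + qₖ₋₂ (with p₋₁=1, p₋₂=0, q₋₁=0, q₋₂=1):
  k=0: a=12, p=12, q=1
  k=1: a=1, p=13, q=1
  k=2: a=2, p=38, q=3
  k=3: a=3, p=127, q=10
  k=4: a=3, p=419, q=33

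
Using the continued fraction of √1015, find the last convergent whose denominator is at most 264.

√1015 = [31; 1, 6, 10, 2, 10, 6, 1, 62, …] (period length 8).
Convergents:
  p_0/q_0 = 31/1
  p_1/q_1 = 32/1
  p_2/q_2 = 223/7
  p_3/q_3 = 2262/71
  p_4/q_4 = 4747/149
  p_5/q_5 = 49732/1561
q_4 = 149 ≤ 264 < 1561 = q_5, so the answer is 4747/149.

4747/149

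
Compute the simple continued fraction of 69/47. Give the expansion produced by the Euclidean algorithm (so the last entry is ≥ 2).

[1; 2, 7, 3]

69 = 1×47 + 22
47 = 2×22 + 3
22 = 7×3 + 1
3 = 3×1 + 0  (stop)
So 69/47 = [1; 2, 7, 3].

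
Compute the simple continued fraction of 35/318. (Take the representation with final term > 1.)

[0; 9, 11, 1, 2]

35 = 0·318 + 35
318 = 9·35 + 3
35 = 11·3 + 2
3 = 1·2 + 1
2 = 2·1 + 0  (stop)
So 35/318 = [0; 9, 11, 1, 2].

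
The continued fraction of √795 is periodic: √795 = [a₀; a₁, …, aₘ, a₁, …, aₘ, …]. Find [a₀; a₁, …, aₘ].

a₀ = ⌊√795⌋ = 28.
With m₀=0, d₀=1 and mₖ₊₁ = dₖaₖ − mₖ, dₖ₊₁ = (n − mₖ₊₁²)/dₖ, aₖ₊₁ = ⌊(a₀+mₖ₊₁)/dₖ₊₁⌋:
  k=1: m=28, d=11, a=5
  k=2: m=27, d=6, a=9
  k=3: m=27, d=11, a=5
  k=4: m=28, d=1, a=56
d=1 and a=2a₀=56 at k=4, so the next step gives (m, d) = (28, 11) again — its k=1 value — and the period has length 4.

[28; 5, 9, 5, 56]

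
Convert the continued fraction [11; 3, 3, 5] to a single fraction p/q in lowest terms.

599/53

Fold from the inside: start with 5/1.
  3 + 1/5 = 16/5
  3 + 5/16 = 53/16
  11 + 16/53 = 599/53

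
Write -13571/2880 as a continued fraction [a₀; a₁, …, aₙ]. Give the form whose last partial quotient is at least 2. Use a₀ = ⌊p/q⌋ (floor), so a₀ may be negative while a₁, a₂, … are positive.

[-5; 3, 2, 9, 7, 6]

-13571 = -5×2880 + 829
2880 = 3×829 + 393
829 = 2×393 + 43
393 = 9×43 + 6
43 = 7×6 + 1
6 = 6×1 + 0  (stop)
So -13571/2880 = [-5; 3, 2, 9, 7, 6].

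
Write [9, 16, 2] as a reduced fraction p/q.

Using pₖ = aₖpₖ₋₁ + pₖ₋₂ and qₖ = aₖqₖ₋₁ + qₖ₋₂:
  k=0: a=9, p=9, q=1
  k=1: a=16, p=145, q=16
  k=2: a=2, p=299, q=33

299/33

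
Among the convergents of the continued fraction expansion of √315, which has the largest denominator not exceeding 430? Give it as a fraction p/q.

7543/425

√315 = [17; 1, 2, 1, 34, …] (period length 4).
Convergents:
  p_0/q_0 = 17/1
  p_1/q_1 = 18/1
  p_2/q_2 = 53/3
  p_3/q_3 = 71/4
  p_4/q_4 = 2467/139
  p_5/q_5 = 2538/143
  p_6/q_6 = 7543/425
  p_7/q_7 = 10081/568
q_6 = 425 ≤ 430 < 568 = q_7, so the answer is 7543/425.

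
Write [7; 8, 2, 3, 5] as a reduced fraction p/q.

2221/312

Fold from the inside: start with 5/1.
  3 + 1/5 = 16/5
  2 + 5/16 = 37/16
  8 + 16/37 = 312/37
  7 + 37/312 = 2221/312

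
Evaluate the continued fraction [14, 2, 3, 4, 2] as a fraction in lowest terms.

Using pₖ = aₖpₖ₋₁ + pₖ₋₂ and qₖ = aₖqₖ₋₁ + qₖ₋₂:
  k=0: a=14, p=14, q=1
  k=1: a=2, p=29, q=2
  k=2: a=3, p=101, q=7
  k=3: a=4, p=433, q=30
  k=4: a=2, p=967, q=67

967/67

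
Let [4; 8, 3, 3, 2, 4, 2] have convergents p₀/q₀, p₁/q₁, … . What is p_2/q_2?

Using pₖ = aₖpₖ₋₁ + pₖ₋₂, qₖ = aₖqₖ₋₁ + qₖ₋₂ (with p₋₁=1, p₋₂=0, q₋₁=0, q₋₂=1):
  k=0: a=4, p=4, q=1
  k=1: a=8, p=33, q=8
  k=2: a=3, p=103, q=25

103/25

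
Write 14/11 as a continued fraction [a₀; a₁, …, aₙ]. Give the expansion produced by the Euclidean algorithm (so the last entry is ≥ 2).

[1; 3, 1, 2]

14 = 1·11 + 3
11 = 3·3 + 2
3 = 1·2 + 1
2 = 2·1 + 0  (stop)
So 14/11 = [1; 3, 1, 2].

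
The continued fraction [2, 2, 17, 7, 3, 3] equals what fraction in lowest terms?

6401/2575

Fold from the inside: start with 3/1.
  3 + 1/3 = 10/3
  7 + 3/10 = 73/10
  17 + 10/73 = 1251/73
  2 + 73/1251 = 2575/1251
  2 + 1251/2575 = 6401/2575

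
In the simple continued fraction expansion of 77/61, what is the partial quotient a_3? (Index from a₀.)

77 = 1·61 + 16   →  a_0 = 1
61 = 3·16 + 13   →  a_1 = 3
16 = 1·13 + 3   →  a_2 = 1
13 = 4·3 + 1   →  a_3 = 4

4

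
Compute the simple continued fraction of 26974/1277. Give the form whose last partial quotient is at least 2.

26974 = 21·1277 + 157
1277 = 8·157 + 21
157 = 7·21 + 10
21 = 2·10 + 1
10 = 10·1 + 0  (stop)
So 26974/1277 = [21; 8, 7, 2, 10].

[21; 8, 7, 2, 10]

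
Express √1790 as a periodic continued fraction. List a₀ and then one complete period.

a₀ = ⌊√1790⌋ = 42.

[42; 3, 4, 8, 4, 3, 84]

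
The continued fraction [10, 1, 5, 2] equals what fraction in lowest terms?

Using pₖ = aₖpₖ₋₁ + pₖ₋₂ and qₖ = aₖqₖ₋₁ + qₖ₋₂:
  k=0: a=10, p=10, q=1
  k=1: a=1, p=11, q=1
  k=2: a=5, p=65, q=6
  k=3: a=2, p=141, q=13

141/13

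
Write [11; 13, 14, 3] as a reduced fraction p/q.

6225/562

Fold from the inside: start with 3/1.
  14 + 1/3 = 43/3
  13 + 3/43 = 562/43
  11 + 43/562 = 6225/562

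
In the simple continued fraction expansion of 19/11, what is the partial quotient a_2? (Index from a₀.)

2

19 = 1·11 + 8   →  a_0 = 1
11 = 1·8 + 3   →  a_1 = 1
8 = 2·3 + 2   →  a_2 = 2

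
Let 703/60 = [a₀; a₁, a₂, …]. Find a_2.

703 = 11·60 + 43   →  a_0 = 11
60 = 1·43 + 17   →  a_1 = 1
43 = 2·17 + 9   →  a_2 = 2

2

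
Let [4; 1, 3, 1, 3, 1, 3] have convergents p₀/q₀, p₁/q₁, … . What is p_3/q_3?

Using pₖ = aₖpₖ₋₁ + pₖ₋₂, qₖ = aₖqₖ₋₁ + qₖ₋₂ (with p₋₁=1, p₋₂=0, q₋₁=0, q₋₂=1):
  k=0: a=4, p=4, q=1
  k=1: a=1, p=5, q=1
  k=2: a=3, p=19, q=4
  k=3: a=1, p=24, q=5

24/5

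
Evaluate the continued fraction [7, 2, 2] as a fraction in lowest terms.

Fold from the inside: start with 2/1.
  2 + 1/2 = 5/2
  7 + 2/5 = 37/5

37/5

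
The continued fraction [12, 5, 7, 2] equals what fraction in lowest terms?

Fold from the inside: start with 2/1.
  7 + 1/2 = 15/2
  5 + 2/15 = 77/15
  12 + 15/77 = 939/77

939/77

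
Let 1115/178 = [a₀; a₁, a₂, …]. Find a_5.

1115 = 6·178 + 47   →  a_0 = 6
178 = 3·47 + 37   →  a_1 = 3
47 = 1·37 + 10   →  a_2 = 1
37 = 3·10 + 7   →  a_3 = 3
10 = 1·7 + 3   →  a_4 = 1
7 = 2·3 + 1   →  a_5 = 2

2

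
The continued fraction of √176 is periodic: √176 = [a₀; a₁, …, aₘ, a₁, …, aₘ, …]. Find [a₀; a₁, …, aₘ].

[13; 3, 1, 3, 26]

a₀ = ⌊√176⌋ = 13.
With m₀=0, d₀=1 and mₖ₊₁ = dₖaₖ − mₖ, dₖ₊₁ = (n − mₖ₊₁²)/dₖ, aₖ₊₁ = ⌊(a₀+mₖ₊₁)/dₖ₊₁⌋:
  k=1: m=13, d=7, a=3
  k=2: m=8, d=16, a=1
  k=3: m=8, d=7, a=3
  k=4: m=13, d=1, a=26
d=1 and a=2a₀=26 at k=4, so the next step gives (m, d) = (13, 7) again — its k=1 value — and the period has length 4.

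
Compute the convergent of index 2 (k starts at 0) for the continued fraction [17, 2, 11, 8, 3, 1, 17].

402/23

Using pₖ = aₖpₖ₋₁ + pₖ₋₂, qₖ = aₖqₖ₋₁ + qₖ₋₂ (with p₋₁=1, p₋₂=0, q₋₁=0, q₋₂=1):
  k=0: a=17, p=17, q=1
  k=1: a=2, p=35, q=2
  k=2: a=11, p=402, q=23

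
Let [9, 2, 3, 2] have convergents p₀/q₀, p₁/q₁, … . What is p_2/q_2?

Using pₖ = aₖpₖ₋₁ + pₖ₋₂, qₖ = aₖqₖ₋₁ + qₖ₋₂ (with p₋₁=1, p₋₂=0, q₋₁=0, q₋₂=1):
  k=0: a=9, p=9, q=1
  k=1: a=2, p=19, q=2
  k=2: a=3, p=66, q=7

66/7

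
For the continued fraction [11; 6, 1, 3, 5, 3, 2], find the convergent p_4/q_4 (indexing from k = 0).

Using pₖ = aₖpₖ₋₁ + pₖ₋₂, qₖ = aₖqₖ₋₁ + qₖ₋₂ (with p₋₁=1, p₋₂=0, q₋₁=0, q₋₂=1):
  k=0: a=11, p=11, q=1
  k=1: a=6, p=67, q=6
  k=2: a=1, p=78, q=7
  k=3: a=3, p=301, q=27
  k=4: a=5, p=1583, q=142

1583/142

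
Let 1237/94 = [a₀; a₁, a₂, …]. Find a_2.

3

1237 = 13·94 + 15   →  a_0 = 13
94 = 6·15 + 4   →  a_1 = 6
15 = 3·4 + 3   →  a_2 = 3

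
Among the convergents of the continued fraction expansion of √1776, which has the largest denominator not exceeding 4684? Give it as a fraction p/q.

√1776 = [42; 7, 84, …] (period length 2).
Convergents:
  p_0/q_0 = 42/1
  p_1/q_1 = 295/7
  p_2/q_2 = 24822/589
  p_3/q_3 = 174049/4130
  p_4/q_4 = 14644938/347509
q_3 = 4130 ≤ 4684 < 347509 = q_4, so the answer is 174049/4130.

174049/4130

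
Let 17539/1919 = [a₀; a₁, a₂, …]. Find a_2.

17539 = 9·1919 + 268   →  a_0 = 9
1919 = 7·268 + 43   →  a_1 = 7
268 = 6·43 + 10   →  a_2 = 6

6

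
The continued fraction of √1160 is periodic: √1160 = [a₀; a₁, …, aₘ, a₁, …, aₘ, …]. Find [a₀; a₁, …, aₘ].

a₀ = ⌊√1160⌋ = 34.
With m₀=0, d₀=1 and mₖ₊₁ = dₖaₖ − mₖ, dₖ₊₁ = (n − mₖ₊₁²)/dₖ, aₖ₊₁ = ⌊(a₀+mₖ₊₁)/dₖ₊₁⌋:
  k=1: m=34, d=4, a=17
  k=2: m=34, d=1, a=68
d=1 and a=2a₀=68 at k=2, so the next step gives (m, d) = (34, 4) again — its k=1 value — and the period has length 2.

[34; 17, 68]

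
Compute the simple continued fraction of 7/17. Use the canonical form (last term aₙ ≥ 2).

7 = 0*17 + 7
17 = 2*7 + 3
7 = 2*3 + 1
3 = 3*1 + 0  (stop)
So 7/17 = [0; 2, 2, 3].

[0; 2, 2, 3]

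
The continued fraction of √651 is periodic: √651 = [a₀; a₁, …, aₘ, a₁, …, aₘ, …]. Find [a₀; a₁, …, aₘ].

a₀ = ⌊√651⌋ = 25.

[25; 1, 1, 16, 1, 1, 50]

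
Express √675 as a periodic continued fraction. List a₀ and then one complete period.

[25; 1, 50]

a₀ = ⌊√675⌋ = 25.
With m₀=0, d₀=1 and mₖ₊₁ = dₖaₖ − mₖ, dₖ₊₁ = (n − mₖ₊₁²)/dₖ, aₖ₊₁ = ⌊(a₀+mₖ₊₁)/dₖ₊₁⌋:
  k=1: m=25, d=50, a=1
  k=2: m=25, d=1, a=50
d=1 and a=2a₀=50 at k=2, so the next step gives (m, d) = (25, 50) again — its k=1 value — and the period has length 2.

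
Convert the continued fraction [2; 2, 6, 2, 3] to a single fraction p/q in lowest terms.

Fold from the inside: start with 3/1.
  2 + 1/3 = 7/3
  6 + 3/7 = 45/7
  2 + 7/45 = 97/45
  2 + 45/97 = 239/97

239/97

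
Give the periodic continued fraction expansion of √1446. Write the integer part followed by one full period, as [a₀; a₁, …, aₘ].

[38; 38, 76]

a₀ = ⌊√1446⌋ = 38.
With m₀=0, d₀=1 and mₖ₊₁ = dₖaₖ − mₖ, dₖ₊₁ = (n − mₖ₊₁²)/dₖ, aₖ₊₁ = ⌊(a₀+mₖ₊₁)/dₖ₊₁⌋:
  k=1: m=38, d=2, a=38
  k=2: m=38, d=1, a=76
d=1 and a=2a₀=76 at k=2, so the next step gives (m, d) = (38, 2) again — its k=1 value — and the period has length 2.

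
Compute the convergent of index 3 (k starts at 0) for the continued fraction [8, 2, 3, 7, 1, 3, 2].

Using pₖ = aₖpₖ₋₁ + pₖ₋₂, qₖ = aₖqₖ₋₁ + qₖ₋₂ (with p₋₁=1, p₋₂=0, q₋₁=0, q₋₂=1):
  k=0: a=8, p=8, q=1
  k=1: a=2, p=17, q=2
  k=2: a=3, p=59, q=7
  k=3: a=7, p=430, q=51

430/51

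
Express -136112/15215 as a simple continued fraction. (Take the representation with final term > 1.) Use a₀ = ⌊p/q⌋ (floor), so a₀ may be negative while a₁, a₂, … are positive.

[-9; 18, 2, 19, 10, 2]

-136112 = -9*15215 + 823
15215 = 18*823 + 401
823 = 2*401 + 21
401 = 19*21 + 2
21 = 10*2 + 1
2 = 2*1 + 0  (stop)
So -136112/15215 = [-9; 18, 2, 19, 10, 2].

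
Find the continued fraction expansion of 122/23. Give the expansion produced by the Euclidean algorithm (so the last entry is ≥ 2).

122 = 5×23 + 7
23 = 3×7 + 2
7 = 3×2 + 1
2 = 2×1 + 0  (stop)
So 122/23 = [5; 3, 3, 2].

[5; 3, 3, 2]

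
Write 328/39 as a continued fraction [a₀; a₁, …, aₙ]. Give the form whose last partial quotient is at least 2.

[8; 2, 2, 3, 2]

328 = 8*39 + 16
39 = 2*16 + 7
16 = 2*7 + 2
7 = 3*2 + 1
2 = 2*1 + 0  (stop)
So 328/39 = [8; 2, 2, 3, 2].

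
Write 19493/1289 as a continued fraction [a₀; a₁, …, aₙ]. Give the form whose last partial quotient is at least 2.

19493 = 15*1289 + 158
1289 = 8*158 + 25
158 = 6*25 + 8
25 = 3*8 + 1
8 = 8*1 + 0  (stop)
So 19493/1289 = [15; 8, 6, 3, 8].

[15; 8, 6, 3, 8]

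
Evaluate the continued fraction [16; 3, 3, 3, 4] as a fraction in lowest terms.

Using pₖ = aₖpₖ₋₁ + pₖ₋₂ and qₖ = aₖqₖ₋₁ + qₖ₋₂:
  k=0: a=16, p=16, q=1
  k=1: a=3, p=49, q=3
  k=2: a=3, p=163, q=10
  k=3: a=3, p=538, q=33
  k=4: a=4, p=2315, q=142

2315/142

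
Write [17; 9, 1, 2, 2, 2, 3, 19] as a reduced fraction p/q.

185773/10862

Using pₖ = aₖpₖ₋₁ + pₖ₋₂ and qₖ = aₖqₖ₋₁ + qₖ₋₂:
  k=0: a=17, p=17, q=1
  k=1: a=9, p=154, q=9
  k=2: a=1, p=171, q=10
  k=3: a=2, p=496, q=29
  k=4: a=2, p=1163, q=68
  k=5: a=2, p=2822, q=165
  k=6: a=3, p=9629, q=563
  k=7: a=19, p=185773, q=10862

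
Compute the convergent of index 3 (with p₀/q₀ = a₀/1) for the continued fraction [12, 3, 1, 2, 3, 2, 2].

Using pₖ = aₖpₖ₋₁ + pₖ₋₂, qₖ = aₖqₖ₋₁ + qₖ₋₂ (with p₋₁=1, p₋₂=0, q₋₁=0, q₋₂=1):
  k=0: a=12, p=12, q=1
  k=1: a=3, p=37, q=3
  k=2: a=1, p=49, q=4
  k=3: a=2, p=135, q=11

135/11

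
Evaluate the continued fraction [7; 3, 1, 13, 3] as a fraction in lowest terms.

1226/169

Using pₖ = aₖpₖ₋₁ + pₖ₋₂ and qₖ = aₖqₖ₋₁ + qₖ₋₂:
  k=0: a=7, p=7, q=1
  k=1: a=3, p=22, q=3
  k=2: a=1, p=29, q=4
  k=3: a=13, p=399, q=55
  k=4: a=3, p=1226, q=169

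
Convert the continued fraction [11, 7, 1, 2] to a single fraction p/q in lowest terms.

Using pₖ = aₖpₖ₋₁ + pₖ₋₂ and qₖ = aₖqₖ₋₁ + qₖ₋₂:
  k=0: a=11, p=11, q=1
  k=1: a=7, p=78, q=7
  k=2: a=1, p=89, q=8
  k=3: a=2, p=256, q=23

256/23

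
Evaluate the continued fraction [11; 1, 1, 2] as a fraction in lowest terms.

Fold from the inside: start with 2/1.
  1 + 1/2 = 3/2
  1 + 2/3 = 5/3
  11 + 3/5 = 58/5

58/5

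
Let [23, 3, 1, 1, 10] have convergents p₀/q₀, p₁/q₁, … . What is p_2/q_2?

93/4

Using pₖ = aₖpₖ₋₁ + pₖ₋₂, qₖ = aₖqₖ₋₁ + qₖ₋₂ (with p₋₁=1, p₋₂=0, q₋₁=0, q₋₂=1):
  k=0: a=23, p=23, q=1
  k=1: a=3, p=70, q=3
  k=2: a=1, p=93, q=4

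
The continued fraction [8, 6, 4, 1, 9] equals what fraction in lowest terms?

2481/304

Using pₖ = aₖpₖ₋₁ + pₖ₋₂ and qₖ = aₖqₖ₋₁ + qₖ₋₂:
  k=0: a=8, p=8, q=1
  k=1: a=6, p=49, q=6
  k=2: a=4, p=204, q=25
  k=3: a=1, p=253, q=31
  k=4: a=9, p=2481, q=304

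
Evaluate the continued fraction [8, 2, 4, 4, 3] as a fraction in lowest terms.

1039/123

Fold from the inside: start with 3/1.
  4 + 1/3 = 13/3
  4 + 3/13 = 55/13
  2 + 13/55 = 123/55
  8 + 55/123 = 1039/123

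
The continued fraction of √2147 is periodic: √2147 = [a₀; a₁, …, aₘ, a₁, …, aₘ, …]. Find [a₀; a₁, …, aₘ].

a₀ = ⌊√2147⌋ = 46.
With m₀=0, d₀=1 and mₖ₊₁ = dₖaₖ − mₖ, dₖ₊₁ = (n − mₖ₊₁²)/dₖ, aₖ₊₁ = ⌊(a₀+mₖ₊₁)/dₖ₊₁⌋:
  k=1: m=46, d=31, a=2
  k=2: m=16, d=61, a=1
  k=3: m=45, d=2, a=45
  k=4: m=45, d=61, a=1
  k=5: m=16, d=31, a=2
  k=6: m=46, d=1, a=92
d=1 and a=2a₀=92 at k=6, so the next step gives (m, d) = (46, 31) again — its k=1 value — and the period has length 6.

[46; 2, 1, 45, 1, 2, 92]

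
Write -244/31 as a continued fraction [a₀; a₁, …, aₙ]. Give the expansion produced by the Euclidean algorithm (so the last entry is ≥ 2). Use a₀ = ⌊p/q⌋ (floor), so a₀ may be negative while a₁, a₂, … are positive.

-244 = -8*31 + 4
31 = 7*4 + 3
4 = 1*3 + 1
3 = 3*1 + 0  (stop)
So -244/31 = [-8; 7, 1, 3].

[-8; 7, 1, 3]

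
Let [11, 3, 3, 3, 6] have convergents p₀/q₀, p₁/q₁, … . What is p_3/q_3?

373/33

Using pₖ = aₖpₖ₋₁ + pₖ₋₂, qₖ = aₖqₖ₋₁ + qₖ₋₂ (with p₋₁=1, p₋₂=0, q₋₁=0, q₋₂=1):
  k=0: a=11, p=11, q=1
  k=1: a=3, p=34, q=3
  k=2: a=3, p=113, q=10
  k=3: a=3, p=373, q=33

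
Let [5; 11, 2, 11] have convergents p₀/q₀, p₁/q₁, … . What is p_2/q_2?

117/23

Using pₖ = aₖpₖ₋₁ + pₖ₋₂, qₖ = aₖqₖ₋₁ + qₖ₋₂ (with p₋₁=1, p₋₂=0, q₋₁=0, q₋₂=1):
  k=0: a=5, p=5, q=1
  k=1: a=11, p=56, q=11
  k=2: a=2, p=117, q=23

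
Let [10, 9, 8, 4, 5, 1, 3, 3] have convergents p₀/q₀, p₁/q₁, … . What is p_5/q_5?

Using pₖ = aₖpₖ₋₁ + pₖ₋₂, qₖ = aₖqₖ₋₁ + qₖ₋₂ (with p₋₁=1, p₋₂=0, q₋₁=0, q₋₂=1):
  k=0: a=10, p=10, q=1
  k=1: a=9, p=91, q=9
  k=2: a=8, p=738, q=73
  k=3: a=4, p=3043, q=301
  k=4: a=5, p=15953, q=1578
  k=5: a=1, p=18996, q=1879

18996/1879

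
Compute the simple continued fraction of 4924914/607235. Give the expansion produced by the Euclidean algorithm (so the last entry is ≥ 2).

[8; 9, 17, 16, 3, 3, 3, 7]

4924914 = 8×607235 + 67034
607235 = 9×67034 + 3929
67034 = 17×3929 + 241
3929 = 16×241 + 73
241 = 3×73 + 22
73 = 3×22 + 7
22 = 3×7 + 1
7 = 7×1 + 0  (stop)
So 4924914/607235 = [8; 9, 17, 16, 3, 3, 3, 7].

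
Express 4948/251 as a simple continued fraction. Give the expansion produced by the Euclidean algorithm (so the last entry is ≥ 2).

[19; 1, 2, 2, 17, 2]

4948 = 19*251 + 179
251 = 1*179 + 72
179 = 2*72 + 35
72 = 2*35 + 2
35 = 17*2 + 1
2 = 2*1 + 0  (stop)
So 4948/251 = [19; 1, 2, 2, 17, 2].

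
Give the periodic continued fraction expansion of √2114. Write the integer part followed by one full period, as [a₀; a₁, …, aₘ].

[45; 1, 44, 1, 90]

a₀ = ⌊√2114⌋ = 45.
With m₀=0, d₀=1 and mₖ₊₁ = dₖaₖ − mₖ, dₖ₊₁ = (n − mₖ₊₁²)/dₖ, aₖ₊₁ = ⌊(a₀+mₖ₊₁)/dₖ₊₁⌋:
  k=1: m=45, d=89, a=1
  k=2: m=44, d=2, a=44
  k=3: m=44, d=89, a=1
  k=4: m=45, d=1, a=90
d=1 and a=2a₀=90 at k=4, so the next step gives (m, d) = (45, 89) again — its k=1 value — and the period has length 4.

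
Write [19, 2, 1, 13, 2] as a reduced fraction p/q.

Using pₖ = aₖpₖ₋₁ + pₖ₋₂ and qₖ = aₖqₖ₋₁ + qₖ₋₂:
  k=0: a=19, p=19, q=1
  k=1: a=2, p=39, q=2
  k=2: a=1, p=58, q=3
  k=3: a=13, p=793, q=41
  k=4: a=2, p=1644, q=85

1644/85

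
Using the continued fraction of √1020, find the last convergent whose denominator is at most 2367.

√1020 = [31; 1, 14, 1, 62, …] (period length 4).
Convergents:
  p_0/q_0 = 31/1
  p_1/q_1 = 32/1
  p_2/q_2 = 479/15
  p_3/q_3 = 511/16
  p_4/q_4 = 32161/1007
  p_5/q_5 = 32672/1023
  p_6/q_6 = 489569/15329
q_5 = 1023 ≤ 2367 < 15329 = q_6, so the answer is 32672/1023.

32672/1023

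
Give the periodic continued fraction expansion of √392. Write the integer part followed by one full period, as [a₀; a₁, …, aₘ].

[19; 1, 3, 1, 38]

a₀ = ⌊√392⌋ = 19.
With m₀=0, d₀=1 and mₖ₊₁ = dₖaₖ − mₖ, dₖ₊₁ = (n − mₖ₊₁²)/dₖ, aₖ₊₁ = ⌊(a₀+mₖ₊₁)/dₖ₊₁⌋:
  k=1: m=19, d=31, a=1
  k=2: m=12, d=8, a=3
  k=3: m=12, d=31, a=1
  k=4: m=19, d=1, a=38
d=1 and a=2a₀=38 at k=4, so the next step gives (m, d) = (19, 31) again — its k=1 value — and the period has length 4.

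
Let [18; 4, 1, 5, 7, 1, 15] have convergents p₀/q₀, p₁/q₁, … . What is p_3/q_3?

528/29

Using pₖ = aₖpₖ₋₁ + pₖ₋₂, qₖ = aₖqₖ₋₁ + qₖ₋₂ (with p₋₁=1, p₋₂=0, q₋₁=0, q₋₂=1):
  k=0: a=18, p=18, q=1
  k=1: a=4, p=73, q=4
  k=2: a=1, p=91, q=5
  k=3: a=5, p=528, q=29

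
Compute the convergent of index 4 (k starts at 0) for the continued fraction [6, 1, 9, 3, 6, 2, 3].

1353/196

Using pₖ = aₖpₖ₋₁ + pₖ₋₂, qₖ = aₖqₖ₋₁ + qₖ₋₂ (with p₋₁=1, p₋₂=0, q₋₁=0, q₋₂=1):
  k=0: a=6, p=6, q=1
  k=1: a=1, p=7, q=1
  k=2: a=9, p=69, q=10
  k=3: a=3, p=214, q=31
  k=4: a=6, p=1353, q=196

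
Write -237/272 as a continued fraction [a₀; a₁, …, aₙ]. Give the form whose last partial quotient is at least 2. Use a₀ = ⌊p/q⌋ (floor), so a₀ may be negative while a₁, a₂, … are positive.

-237 = -1*272 + 35
272 = 7*35 + 27
35 = 1*27 + 8
27 = 3*8 + 3
8 = 2*3 + 2
3 = 1*2 + 1
2 = 2*1 + 0  (stop)
So -237/272 = [-1; 7, 1, 3, 2, 1, 2].

[-1; 7, 1, 3, 2, 1, 2]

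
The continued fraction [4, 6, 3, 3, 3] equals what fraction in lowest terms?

Using pₖ = aₖpₖ₋₁ + pₖ₋₂ and qₖ = aₖqₖ₋₁ + qₖ₋₂:
  k=0: a=4, p=4, q=1
  k=1: a=6, p=25, q=6
  k=2: a=3, p=79, q=19
  k=3: a=3, p=262, q=63
  k=4: a=3, p=865, q=208

865/208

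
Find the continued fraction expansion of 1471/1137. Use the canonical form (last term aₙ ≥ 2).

[1; 3, 2, 2, 9, 7]

1471 = 1×1137 + 334
1137 = 3×334 + 135
334 = 2×135 + 64
135 = 2×64 + 7
64 = 9×7 + 1
7 = 7×1 + 0  (stop)
So 1471/1137 = [1; 3, 2, 2, 9, 7].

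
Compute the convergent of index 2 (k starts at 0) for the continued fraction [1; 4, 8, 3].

Using pₖ = aₖpₖ₋₁ + pₖ₋₂, qₖ = aₖqₖ₋₁ + qₖ₋₂ (with p₋₁=1, p₋₂=0, q₋₁=0, q₋₂=1):
  k=0: a=1, p=1, q=1
  k=1: a=4, p=5, q=4
  k=2: a=8, p=41, q=33

41/33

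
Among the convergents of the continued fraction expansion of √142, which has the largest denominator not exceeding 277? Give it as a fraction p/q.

3277/275

√142 = [11; 1, 10, 1, 22, …] (period length 4).
Convergents:
  p_0/q_0 = 11/1
  p_1/q_1 = 12/1
  p_2/q_2 = 131/11
  p_3/q_3 = 143/12
  p_4/q_4 = 3277/275
  p_5/q_5 = 3420/287
q_4 = 275 ≤ 277 < 287 = q_5, so the answer is 3277/275.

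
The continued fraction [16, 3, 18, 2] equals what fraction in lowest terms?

Using pₖ = aₖpₖ₋₁ + pₖ₋₂ and qₖ = aₖqₖ₋₁ + qₖ₋₂:
  k=0: a=16, p=16, q=1
  k=1: a=3, p=49, q=3
  k=2: a=18, p=898, q=55
  k=3: a=2, p=1845, q=113

1845/113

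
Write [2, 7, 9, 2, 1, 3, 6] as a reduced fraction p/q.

9828/4591

Fold from the inside: start with 6/1.
  3 + 1/6 = 19/6
  1 + 6/19 = 25/19
  2 + 19/25 = 69/25
  9 + 25/69 = 646/69
  7 + 69/646 = 4591/646
  2 + 646/4591 = 9828/4591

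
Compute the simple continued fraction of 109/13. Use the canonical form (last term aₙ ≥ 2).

[8; 2, 1, 1, 2]

109 = 8×13 + 5
13 = 2×5 + 3
5 = 1×3 + 2
3 = 1×2 + 1
2 = 2×1 + 0  (stop)
So 109/13 = [8; 2, 1, 1, 2].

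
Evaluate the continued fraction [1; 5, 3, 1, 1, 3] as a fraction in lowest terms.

Using pₖ = aₖpₖ₋₁ + pₖ₋₂ and qₖ = aₖqₖ₋₁ + qₖ₋₂:
  k=0: a=1, p=1, q=1
  k=1: a=5, p=6, q=5
  k=2: a=3, p=19, q=16
  k=3: a=1, p=25, q=21
  k=4: a=1, p=44, q=37
  k=5: a=3, p=157, q=132

157/132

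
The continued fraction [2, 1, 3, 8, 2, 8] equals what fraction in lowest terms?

1635/593

Using pₖ = aₖpₖ₋₁ + pₖ₋₂ and qₖ = aₖqₖ₋₁ + qₖ₋₂:
  k=0: a=2, p=2, q=1
  k=1: a=1, p=3, q=1
  k=2: a=3, p=11, q=4
  k=3: a=8, p=91, q=33
  k=4: a=2, p=193, q=70
  k=5: a=8, p=1635, q=593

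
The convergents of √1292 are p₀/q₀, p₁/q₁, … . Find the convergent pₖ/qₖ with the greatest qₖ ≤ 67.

√1292 = [35; 1, 16, 1, 70, …] (period length 4).
Convergents:
  p_0/q_0 = 35/1
  p_1/q_1 = 36/1
  p_2/q_2 = 611/17
  p_3/q_3 = 647/18
  p_4/q_4 = 45901/1277
q_3 = 18 ≤ 67 < 1277 = q_4, so the answer is 647/18.

647/18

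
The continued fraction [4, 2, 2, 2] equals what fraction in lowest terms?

Fold from the inside: start with 2/1.
  2 + 1/2 = 5/2
  2 + 2/5 = 12/5
  4 + 5/12 = 53/12

53/12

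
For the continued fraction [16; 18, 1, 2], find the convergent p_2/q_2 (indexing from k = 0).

Using pₖ = aₖpₖ₋₁ + pₖ₋₂, qₖ = aₖqₖ₋₁ + qₖ₋₂ (with p₋₁=1, p₋₂=0, q₋₁=0, q₋₂=1):
  k=0: a=16, p=16, q=1
  k=1: a=18, p=289, q=18
  k=2: a=1, p=305, q=19

305/19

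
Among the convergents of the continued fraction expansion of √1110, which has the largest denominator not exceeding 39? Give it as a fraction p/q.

633/19

√1110 = [33; 3, 6, 3, 66, …] (period length 4).
Convergents:
  p_0/q_0 = 33/1
  p_1/q_1 = 100/3
  p_2/q_2 = 633/19
  p_3/q_3 = 1999/60
q_2 = 19 ≤ 39 < 60 = q_3, so the answer is 633/19.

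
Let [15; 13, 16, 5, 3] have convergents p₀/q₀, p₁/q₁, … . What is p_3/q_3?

15951/1058

Using pₖ = aₖpₖ₋₁ + pₖ₋₂, qₖ = aₖqₖ₋₁ + qₖ₋₂ (with p₋₁=1, p₋₂=0, q₋₁=0, q₋₂=1):
  k=0: a=15, p=15, q=1
  k=1: a=13, p=196, q=13
  k=2: a=16, p=3151, q=209
  k=3: a=5, p=15951, q=1058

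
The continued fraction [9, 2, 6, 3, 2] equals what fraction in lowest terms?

899/95

Using pₖ = aₖpₖ₋₁ + pₖ₋₂ and qₖ = aₖqₖ₋₁ + qₖ₋₂:
  k=0: a=9, p=9, q=1
  k=1: a=2, p=19, q=2
  k=2: a=6, p=123, q=13
  k=3: a=3, p=388, q=41
  k=4: a=2, p=899, q=95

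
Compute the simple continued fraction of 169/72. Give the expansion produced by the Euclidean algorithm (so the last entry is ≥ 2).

169 = 2*72 + 25
72 = 2*25 + 22
25 = 1*22 + 3
22 = 7*3 + 1
3 = 3*1 + 0  (stop)
So 169/72 = [2; 2, 1, 7, 3].

[2; 2, 1, 7, 3]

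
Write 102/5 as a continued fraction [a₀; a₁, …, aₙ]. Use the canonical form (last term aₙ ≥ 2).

[20; 2, 2]

102 = 20*5 + 2
5 = 2*2 + 1
2 = 2*1 + 0  (stop)
So 102/5 = [20; 2, 2].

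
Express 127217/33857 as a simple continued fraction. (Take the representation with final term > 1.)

[3; 1, 3, 8, 9, 2, 7, 7]

127217 = 3*33857 + 25646
33857 = 1*25646 + 8211
25646 = 3*8211 + 1013
8211 = 8*1013 + 107
1013 = 9*107 + 50
107 = 2*50 + 7
50 = 7*7 + 1
7 = 7*1 + 0  (stop)
So 127217/33857 = [3; 1, 3, 8, 9, 2, 7, 7].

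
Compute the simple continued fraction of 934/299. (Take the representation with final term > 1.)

[3; 8, 12, 3]

934 = 3×299 + 37
299 = 8×37 + 3
37 = 12×3 + 1
3 = 3×1 + 0  (stop)
So 934/299 = [3; 8, 12, 3].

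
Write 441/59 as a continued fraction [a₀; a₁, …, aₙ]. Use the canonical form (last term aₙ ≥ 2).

[7; 2, 9, 3]

441 = 7·59 + 28
59 = 2·28 + 3
28 = 9·3 + 1
3 = 3·1 + 0  (stop)
So 441/59 = [7; 2, 9, 3].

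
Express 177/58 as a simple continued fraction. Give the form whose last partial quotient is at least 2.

177 = 3·58 + 3
58 = 19·3 + 1
3 = 3·1 + 0  (stop)
So 177/58 = [3; 19, 3].

[3; 19, 3]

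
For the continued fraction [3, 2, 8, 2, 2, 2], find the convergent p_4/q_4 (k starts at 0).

309/89

Using pₖ = aₖpₖ₋₁ + pₖ₋₂, qₖ = aₖqₖ₋₁ + qₖ₋₂ (with p₋₁=1, p₋₂=0, q₋₁=0, q₋₂=1):
  k=0: a=3, p=3, q=1
  k=1: a=2, p=7, q=2
  k=2: a=8, p=59, q=17
  k=3: a=2, p=125, q=36
  k=4: a=2, p=309, q=89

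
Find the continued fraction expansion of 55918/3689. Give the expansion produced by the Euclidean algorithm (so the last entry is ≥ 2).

55918 = 15*3689 + 583
3689 = 6*583 + 191
583 = 3*191 + 10
191 = 19*10 + 1
10 = 10*1 + 0  (stop)
So 55918/3689 = [15; 6, 3, 19, 10].

[15; 6, 3, 19, 10]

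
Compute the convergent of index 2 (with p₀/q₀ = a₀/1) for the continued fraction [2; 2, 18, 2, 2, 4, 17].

Using pₖ = aₖpₖ₋₁ + pₖ₋₂, qₖ = aₖqₖ₋₁ + qₖ₋₂ (with p₋₁=1, p₋₂=0, q₋₁=0, q₋₂=1):
  k=0: a=2, p=2, q=1
  k=1: a=2, p=5, q=2
  k=2: a=18, p=92, q=37

92/37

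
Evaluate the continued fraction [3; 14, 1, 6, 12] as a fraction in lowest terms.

3874/1263

Using pₖ = aₖpₖ₋₁ + pₖ₋₂ and qₖ = aₖqₖ₋₁ + qₖ₋₂:
  k=0: a=3, p=3, q=1
  k=1: a=14, p=43, q=14
  k=2: a=1, p=46, q=15
  k=3: a=6, p=319, q=104
  k=4: a=12, p=3874, q=1263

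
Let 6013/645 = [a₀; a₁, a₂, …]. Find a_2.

9

6013 = 9·645 + 208   →  a_0 = 9
645 = 3·208 + 21   →  a_1 = 3
208 = 9·21 + 19   →  a_2 = 9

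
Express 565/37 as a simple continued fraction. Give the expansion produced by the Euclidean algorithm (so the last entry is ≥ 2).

565 = 15·37 + 10
37 = 3·10 + 7
10 = 1·7 + 3
7 = 2·3 + 1
3 = 3·1 + 0  (stop)
So 565/37 = [15; 3, 1, 2, 3].

[15; 3, 1, 2, 3]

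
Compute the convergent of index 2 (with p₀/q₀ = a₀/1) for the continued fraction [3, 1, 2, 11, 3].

11/3

Using pₖ = aₖpₖ₋₁ + pₖ₋₂, qₖ = aₖqₖ₋₁ + qₖ₋₂ (with p₋₁=1, p₋₂=0, q₋₁=0, q₋₂=1):
  k=0: a=3, p=3, q=1
  k=1: a=1, p=4, q=1
  k=2: a=2, p=11, q=3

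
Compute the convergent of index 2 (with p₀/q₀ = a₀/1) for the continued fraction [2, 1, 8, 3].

Using pₖ = aₖpₖ₋₁ + pₖ₋₂, qₖ = aₖqₖ₋₁ + qₖ₋₂ (with p₋₁=1, p₋₂=0, q₋₁=0, q₋₂=1):
  k=0: a=2, p=2, q=1
  k=1: a=1, p=3, q=1
  k=2: a=8, p=26, q=9

26/9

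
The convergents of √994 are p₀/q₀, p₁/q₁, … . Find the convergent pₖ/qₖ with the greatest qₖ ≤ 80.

1135/36

√994 = [31; 1, 1, 8, 1, 1, 62, …] (period length 6).
Convergents:
  p_0/q_0 = 31/1
  p_1/q_1 = 32/1
  p_2/q_2 = 63/2
  p_3/q_3 = 536/17
  p_4/q_4 = 599/19
  p_5/q_5 = 1135/36
  p_6/q_6 = 70969/2251
q_5 = 36 ≤ 80 < 2251 = q_6, so the answer is 1135/36.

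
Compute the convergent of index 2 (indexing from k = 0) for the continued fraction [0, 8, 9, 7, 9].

Using pₖ = aₖpₖ₋₁ + pₖ₋₂, qₖ = aₖqₖ₋₁ + qₖ₋₂ (with p₋₁=1, p₋₂=0, q₋₁=0, q₋₂=1):
  k=0: a=0, p=0, q=1
  k=1: a=8, p=1, q=8
  k=2: a=9, p=9, q=73

9/73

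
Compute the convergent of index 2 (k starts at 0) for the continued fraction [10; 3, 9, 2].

Using pₖ = aₖpₖ₋₁ + pₖ₋₂, qₖ = aₖqₖ₋₁ + qₖ₋₂ (with p₋₁=1, p₋₂=0, q₋₁=0, q₋₂=1):
  k=0: a=10, p=10, q=1
  k=1: a=3, p=31, q=3
  k=2: a=9, p=289, q=28

289/28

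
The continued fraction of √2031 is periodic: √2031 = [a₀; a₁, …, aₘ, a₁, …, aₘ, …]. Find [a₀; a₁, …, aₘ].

a₀ = ⌊√2031⌋ = 45.
With m₀=0, d₀=1 and mₖ₊₁ = dₖaₖ − mₖ, dₖ₊₁ = (n − mₖ₊₁²)/dₖ, aₖ₊₁ = ⌊(a₀+mₖ₊₁)/dₖ₊₁⌋:
  k=1: m=45, d=6, a=15
  k=2: m=45, d=1, a=90
d=1 and a=2a₀=90 at k=2, so the next step gives (m, d) = (45, 6) again — its k=1 value — and the period has length 2.

[45; 15, 90]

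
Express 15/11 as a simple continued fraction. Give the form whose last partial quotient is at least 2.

[1; 2, 1, 3]

15 = 1*11 + 4
11 = 2*4 + 3
4 = 1*3 + 1
3 = 3*1 + 0  (stop)
So 15/11 = [1; 2, 1, 3].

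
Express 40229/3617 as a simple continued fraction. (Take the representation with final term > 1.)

[11; 8, 5, 2, 5, 3, 2]

40229 = 11·3617 + 442
3617 = 8·442 + 81
442 = 5·81 + 37
81 = 2·37 + 7
37 = 5·7 + 2
7 = 3·2 + 1
2 = 2·1 + 0  (stop)
So 40229/3617 = [11; 8, 5, 2, 5, 3, 2].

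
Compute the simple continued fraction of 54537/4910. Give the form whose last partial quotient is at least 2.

[11; 9, 3, 6, 2, 2, 1, 3]

54537 = 11·4910 + 527
4910 = 9·527 + 167
527 = 3·167 + 26
167 = 6·26 + 11
26 = 2·11 + 4
11 = 2·4 + 3
4 = 1·3 + 1
3 = 3·1 + 0  (stop)
So 54537/4910 = [11; 9, 3, 6, 2, 2, 1, 3].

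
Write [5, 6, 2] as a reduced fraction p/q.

Using pₖ = aₖpₖ₋₁ + pₖ₋₂ and qₖ = aₖqₖ₋₁ + qₖ₋₂:
  k=0: a=5, p=5, q=1
  k=1: a=6, p=31, q=6
  k=2: a=2, p=67, q=13

67/13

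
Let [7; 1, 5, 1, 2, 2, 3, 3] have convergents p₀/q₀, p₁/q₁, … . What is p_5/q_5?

369/47

Using pₖ = aₖpₖ₋₁ + pₖ₋₂, qₖ = aₖqₖ₋₁ + qₖ₋₂ (with p₋₁=1, p₋₂=0, q₋₁=0, q₋₂=1):
  k=0: a=7, p=7, q=1
  k=1: a=1, p=8, q=1
  k=2: a=5, p=47, q=6
  k=3: a=1, p=55, q=7
  k=4: a=2, p=157, q=20
  k=5: a=2, p=369, q=47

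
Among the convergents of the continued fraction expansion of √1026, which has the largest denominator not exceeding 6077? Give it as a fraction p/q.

65632/2049

√1026 = [32; 32, 64, …] (period length 2).
Convergents:
  p_0/q_0 = 32/1
  p_1/q_1 = 1025/32
  p_2/q_2 = 65632/2049
  p_3/q_3 = 2101249/65600
q_2 = 2049 ≤ 6077 < 65600 = q_3, so the answer is 65632/2049.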